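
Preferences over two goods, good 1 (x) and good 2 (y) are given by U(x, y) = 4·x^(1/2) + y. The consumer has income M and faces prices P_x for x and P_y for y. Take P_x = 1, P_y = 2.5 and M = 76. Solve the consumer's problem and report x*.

x* = 25

Solve: √x = 2·P_y/P_x, so x*(P_x,P_y) = (2·P_y/P_x)², and y* = (M − P_x·x*)/P_y.
Plugging in: x* = (2·2.5/1)² = 25.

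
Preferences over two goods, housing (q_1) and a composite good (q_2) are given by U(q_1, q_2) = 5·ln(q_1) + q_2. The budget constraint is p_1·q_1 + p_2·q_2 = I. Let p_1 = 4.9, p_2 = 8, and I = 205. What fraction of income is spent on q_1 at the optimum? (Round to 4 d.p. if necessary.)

MU_q_1 = 5/q_1, MU_q_2 = 1. Tangency: 5/q_1 = p_1/p_2.
So q_1*(p_1,p_2) = 5·p_2/p_1, independent of income; and q_2* = (I − 5·p_2)/p_2.
At the given prices: q_1* = 5·8/4.9 = 8.1633, and q_2* = 20.625.
Expenditure on q_1: 4.9·8.1633 = 40; share = 0.1951.

share on q_1 = 0.1951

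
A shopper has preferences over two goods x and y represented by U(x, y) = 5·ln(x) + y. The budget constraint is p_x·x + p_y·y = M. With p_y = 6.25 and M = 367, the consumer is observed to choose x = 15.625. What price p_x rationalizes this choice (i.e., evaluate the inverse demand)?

p_x = 2

MU_x = 5/x, MU_y = 1. Tangency: 5/x = p_x/p_y.
So x*(p_x,p_y) = 5·p_y/p_x, independent of income; and y* = (M − 5·p_y)/p_y.
Set x* = 15.625 in the demand function and solve for p_x: p_x = 2.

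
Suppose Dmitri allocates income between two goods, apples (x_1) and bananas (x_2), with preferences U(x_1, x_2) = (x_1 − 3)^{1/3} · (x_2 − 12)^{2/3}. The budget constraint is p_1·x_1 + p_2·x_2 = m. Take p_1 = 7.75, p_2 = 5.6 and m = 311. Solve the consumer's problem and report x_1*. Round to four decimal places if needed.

x_1* = 12.486

MRS = (1/2)·(x_2−12)/(x_1−3). Tangency with p_1/p_2 gives x_2−12 = 2·(p_1/p_2)·(x_1−3).
After buying the subsistence bundle (3, 12), a share 1/3 of the remaining income goes to x_1: x_1* = 3 + 1/3·(m − 3p_1 − 12p_2)/p_1.
Discretionary income = 311 − 3·7.75 − 12·5.6 = 220.55; x_1* = 3 + 1/3·220.55/7.75 = 12.486.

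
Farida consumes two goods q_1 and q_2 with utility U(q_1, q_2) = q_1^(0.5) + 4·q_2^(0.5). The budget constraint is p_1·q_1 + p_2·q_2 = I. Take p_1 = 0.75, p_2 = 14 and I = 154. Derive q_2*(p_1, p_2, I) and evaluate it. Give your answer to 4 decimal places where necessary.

MRS = MU_q_1/MU_q_2 = (1/4)·(q_2/q_1)^(0.5). Set equal to p_1/p_2.
Hence q_2/q_1 = (4·p_1/p_2)^(1/(0.5)), i.e. raised to the 2 power.
With the ratio pinned down, the budget gives q_1* = I/(p_1 + p_2·(q_2/q_1)) and q_2* = (q_2/q_1)·q_1*.
Numerically q_2/q_1 = 0.045918, so q_1* = 154/(0.75 + 14·0.045918) = 110.5641 and q_2* = 0.045918·110.5641 = 5.0769.

q_2* = 5.0769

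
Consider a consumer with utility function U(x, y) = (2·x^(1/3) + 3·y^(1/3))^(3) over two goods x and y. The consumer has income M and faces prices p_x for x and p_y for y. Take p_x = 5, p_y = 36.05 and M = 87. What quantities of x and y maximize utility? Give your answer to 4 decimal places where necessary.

Substitute y = (y/x)·x into the budget: x* = M/(p_x + p_y·(y/x)).
Numerically y/x = 0.094893, so x* = 87/(5 + 36.05·0.094893) = 10.3314 and y* = 0.094893·10.3314 = 0.9804.

x* = 10.3314, y* = 0.9804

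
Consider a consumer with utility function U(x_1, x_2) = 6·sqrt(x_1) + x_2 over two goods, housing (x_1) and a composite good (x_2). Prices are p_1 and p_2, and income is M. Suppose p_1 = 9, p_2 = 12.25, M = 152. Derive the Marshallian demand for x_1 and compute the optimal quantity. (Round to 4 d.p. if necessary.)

x_1* = 16.6736

MU_x_1 = 3/√x_1, MU_x_2 = 1. Tangency: 3/√x_1 = p_1/p_2.
Solve: √x_1 = 3·p_2/p_1, so x_1*(p_1,p_2) = (3·p_2/p_1)², and x_2* = (M − p_1·x_1*)/p_2.
Plugging in: x_1* = (3·12.25/9)² = 16.6736.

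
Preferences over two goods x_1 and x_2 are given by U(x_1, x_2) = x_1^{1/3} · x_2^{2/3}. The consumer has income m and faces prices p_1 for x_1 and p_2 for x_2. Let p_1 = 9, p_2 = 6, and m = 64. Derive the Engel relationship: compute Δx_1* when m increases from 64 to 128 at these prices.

MU_x_1/MU_x_2 = (1/3·x_2)/(2/3·x_1); tangency sets this equal to p_1/p_2.
So 1/3·p_2·x_2 = 2/3·p_1·x_1; combined with the budget, a share 1/3 of income goes to x_1.
Demand: x_1*(p_1,p_2,m) = 1/3·m/p_1 and x_2* = 2/3·m/p_2.
At p_1=9, p_2=6, m=64: x_1* = 1/3·64/9 = 2.3704.
At m' = 128: x_1* = 4.7407. Change: 4.7407 − 2.3704 = 2.3704.

Δx_1* = 2.3704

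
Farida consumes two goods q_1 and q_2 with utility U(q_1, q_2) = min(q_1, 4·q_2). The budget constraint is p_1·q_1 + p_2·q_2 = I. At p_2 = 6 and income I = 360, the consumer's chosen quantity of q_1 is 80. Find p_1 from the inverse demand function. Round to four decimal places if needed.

With perfect complements, no substitution: consume in ratio q_1:q_2 = 4:1.
Budget: p_1·q_1 + p_2·(1/4)·q_1 = I, so (4·p_1 + p_2)·q_1 = 4·I.
Demand: q_1*(p_1,p_2,I) = 4·I/(4·p_1 + p_2), q_2* = I/(4·p_1 + p_2).
Set q_1* = 80 in the demand function and solve for p_1: p_1 = 3.

p_1 = 3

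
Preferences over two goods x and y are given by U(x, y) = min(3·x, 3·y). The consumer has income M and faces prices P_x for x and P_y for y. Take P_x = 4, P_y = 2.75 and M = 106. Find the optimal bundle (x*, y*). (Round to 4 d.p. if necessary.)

x* = 15.7037, y* = 15.7037

With perfect complements, no substitution: consume in ratio x:y = 3:3.
Budget: P_x·x + P_y·x = M, so (3·P_x + 3·P_y)·x = 3·M.
Demand: x*(P_x,P_y,M) = 3·M/(3·P_x + 3·P_y), y* = 3·M/(3·P_x + 3·P_y).
Here 3·4 + 3·2.75 = 20.25, giving x* = 15.7037 and y* = 15.7037.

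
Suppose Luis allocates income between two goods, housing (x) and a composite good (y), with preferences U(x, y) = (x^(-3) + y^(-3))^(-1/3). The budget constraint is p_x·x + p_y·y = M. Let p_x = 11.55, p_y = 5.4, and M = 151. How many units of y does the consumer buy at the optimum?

y* = 10.0999

MU_x ∝ x^(-4), MU_y ∝ y^(-4), so MRS = (y/x)^(4) = p_x/p_y.
Hence y/x = (p_x/p_y)^(1/(4)), i.e. raised to the 0.25 power.
With the ratio pinned down, the budget gives x* = M/(p_x + p_y·(y/x)) and y* = (y/x)·x*.
Numerically y/x = 1.209336, so x* = 151/(11.55 + 5.4·1.209336) = 8.3516 and y* = 1.209336·8.3516 = 10.0999.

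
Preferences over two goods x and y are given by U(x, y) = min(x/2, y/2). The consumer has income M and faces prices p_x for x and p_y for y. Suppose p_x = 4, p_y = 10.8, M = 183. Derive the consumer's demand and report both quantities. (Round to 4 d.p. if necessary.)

x* = 12.3649, y* = 12.3649

Leontief preferences: the optimum is at the kink where x/2 = y/2, i.e. y = x.
Budget: p_x·x + p_y·x = M, so (2·p_x + 2·p_y)·x = 2·M.
Demand: x*(p_x,p_y,M) = 2·M/(2·p_x + 2·p_y), y* = 2·M/(2·p_x + 2·p_y).
Here 2·4 + 2·10.8 = 29.6, giving x* = 12.3649 and y* = 12.3649.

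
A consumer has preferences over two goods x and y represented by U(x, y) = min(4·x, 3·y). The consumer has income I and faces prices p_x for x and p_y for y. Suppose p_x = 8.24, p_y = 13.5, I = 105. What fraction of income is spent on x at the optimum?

Leontief preferences: the optimum is at the kink where x/3 = y/4, i.e. y = (4/3)·x.
Budget: p_x·x + p_y·(4/3)·x = I, so (3·p_x + 4·p_y)·x = 3·I.
Demand: x*(p_x,p_y,I) = 3·I/(3·p_x + 4·p_y), y* = 4·I/(3·p_x + 4·p_y).
Here 3·8.24 + 4·13.5 = 78.72, giving x* = 4.0015 and y* = 5.3354.
Expenditure on x: 8.24·4.0015 = 32.9726; share = 0.314.

share on x = 0.314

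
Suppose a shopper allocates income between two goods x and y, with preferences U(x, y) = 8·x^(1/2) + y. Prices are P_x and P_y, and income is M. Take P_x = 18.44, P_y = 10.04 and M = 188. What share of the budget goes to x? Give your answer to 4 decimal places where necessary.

Utility is quasi-linear in y; the FOC for x is 4/√x = P_x/P_y.
Solve: √x = 4·P_y/P_x, so x*(P_x,P_y) = (4·P_y/P_x)², and y* = (M − P_x·x*)/P_y.
Plugging in: x* = (4·10.04/18.44)² = 4.7431, y* = 10.0136.
Expenditure on x: 18.44·4.7431 = 87.4634; share = 0.4652.

share on x = 0.4652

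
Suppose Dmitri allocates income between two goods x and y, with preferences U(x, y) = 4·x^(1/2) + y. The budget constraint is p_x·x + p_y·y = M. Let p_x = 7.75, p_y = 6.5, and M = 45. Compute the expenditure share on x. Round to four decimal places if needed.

Set MRS = p_x/p_y: 2·x^(−1/2) = p_x/p_y.
Thus x* = (2·p_y/p_x)² — independent of M — with the rest of income spent on y.
Plugging in: x* = (2·6.5/7.75)² = 2.8137, y* = 3.5682.
Expenditure on x: 7.75·2.8137 = 21.8065; share = 0.4846.

share on x = 0.4846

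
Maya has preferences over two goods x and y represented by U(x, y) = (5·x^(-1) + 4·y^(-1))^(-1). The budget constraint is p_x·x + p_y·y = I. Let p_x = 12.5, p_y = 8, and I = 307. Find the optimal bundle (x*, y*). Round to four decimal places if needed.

x* = 14.3162, y* = 16.006

MRS = MU_x/MU_y = (5/4)·(y/x)^(2). Set equal to p_x/p_y.
Solve for the ratio: y/x = [(4/5)·p_x/p_y]^(0.5).
Substitute y = (y/x)·x into the budget: x* = I/(p_x + p_y·(y/x)).
Numerically y/x = 1.118034, so x* = 307/(12.5 + 8·1.118034) = 14.3162 and y* = 1.118034·14.3162 = 16.006.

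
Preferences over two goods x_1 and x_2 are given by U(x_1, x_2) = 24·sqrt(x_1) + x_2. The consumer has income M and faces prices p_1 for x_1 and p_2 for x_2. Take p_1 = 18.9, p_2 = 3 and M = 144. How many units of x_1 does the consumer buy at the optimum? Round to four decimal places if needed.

Utility is quasi-linear in x_2; the FOC for x_1 is 12/√x_1 = p_1/p_2.
Thus x_1* = (12·p_2/p_1)² — independent of M — with the rest of income spent on x_2.
Plugging in: x_1* = (12·3/18.9)² = 3.6281.

x_1* = 3.6281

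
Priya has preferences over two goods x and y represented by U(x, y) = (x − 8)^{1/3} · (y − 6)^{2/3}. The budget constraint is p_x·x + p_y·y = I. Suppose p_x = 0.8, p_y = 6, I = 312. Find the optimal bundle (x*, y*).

x* = 120.3333, y* = 35.9556

This is Cobb-Douglas in (x−8, y−6): tangency gives 1/3·p_y·(y−6) = 2/3·p_x·(x−8).
Substituting into the budget: x* = 8 + 1/3·(I − 8·p_x − 6·p_y)/p_x, and y* = 6 + 2/3·(…)/p_y.
Discretionary income = 312 − 8·0.8 − 6·6 = 269.6; x* = 8 + 1/3·269.6/0.8 = 120.3333; y* = 6 + 2/3·269.6/6 = 35.9556.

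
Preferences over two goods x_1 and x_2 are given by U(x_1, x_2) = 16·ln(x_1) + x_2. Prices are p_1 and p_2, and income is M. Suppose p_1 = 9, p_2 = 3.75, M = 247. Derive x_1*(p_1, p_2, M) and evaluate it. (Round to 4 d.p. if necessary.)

x_1* = 6.6667

Set MRS = p_1/p_2: (16/x_1)/1 = p_1/p_2.
So x_1*(p_1,p_2) = 16·p_2/p_1, independent of income; and x_2* = (M − 16·p_2)/p_2.
At the given prices: x_1* = 16·3.75/9 = 6.6667.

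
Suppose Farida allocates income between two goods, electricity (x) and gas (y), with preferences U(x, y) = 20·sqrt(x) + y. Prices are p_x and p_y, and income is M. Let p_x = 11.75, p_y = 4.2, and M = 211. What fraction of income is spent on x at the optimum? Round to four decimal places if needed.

share on x = 0.7115

Set MRS = p_x/p_y: 10·x^(−1/2) = p_x/p_y.
Thus x* = (10·p_y/p_x)² — independent of M — with the rest of income spent on y.
Plugging in: x* = (10·4.2/11.75)² = 12.7768, y* = 14.4934.
Expenditure on x: 11.75·12.7768 = 150.1277; share = 0.7115.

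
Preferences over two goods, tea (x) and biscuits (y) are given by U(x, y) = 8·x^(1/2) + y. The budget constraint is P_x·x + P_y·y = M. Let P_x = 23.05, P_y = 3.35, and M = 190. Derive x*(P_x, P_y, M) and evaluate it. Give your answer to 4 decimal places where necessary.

Set MRS = P_x/P_y: 4·x^(−1/2) = P_x/P_y.
Solve: √x = 4·P_y/P_x, so x*(P_x,P_y) = (4·P_y/P_x)², and y* = (M − P_x·x*)/P_y.
Plugging in: x* = (4·3.35/23.05)² = 0.338.

x* = 0.338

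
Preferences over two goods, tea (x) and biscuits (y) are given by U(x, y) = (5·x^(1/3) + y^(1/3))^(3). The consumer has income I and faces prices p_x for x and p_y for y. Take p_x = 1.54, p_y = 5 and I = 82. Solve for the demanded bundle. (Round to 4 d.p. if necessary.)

x* = 50.7286, y* = 0.7756

MU_x ∝ 5·x^(-2/3), MU_y ∝ y^(-2/3), so MRS = 5·(y/x)^(2/3) = p_x/p_y.
Hence y/x = ((1/5)·p_x/p_y)^(1/(2/3)), i.e. raised to the 1.5 power.
With the ratio pinned down, the budget gives x* = I/(p_x + p_y·(y/x)) and y* = (y/x)·x*.
Numerically y/x = 0.015289, so x* = 82/(1.54 + 5·0.015289) = 50.7286 and y* = 0.015289·50.7286 = 0.7756.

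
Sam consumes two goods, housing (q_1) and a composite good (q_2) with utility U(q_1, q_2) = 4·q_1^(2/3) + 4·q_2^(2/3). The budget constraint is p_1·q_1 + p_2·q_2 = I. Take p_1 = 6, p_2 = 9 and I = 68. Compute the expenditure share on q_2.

From the CES first-order condition, (q_2/q_1)^(1/3) = p_1/p_2.
Solve for the ratio: q_2/q_1 = [p_1/p_2]^(3).
Substitute q_2 = (q_2/q_1)·q_1 into the budget: q_1* = I/(p_1 + p_2·(q_2/q_1)).
Numerically q_2/q_1 = 0.296296, so q_1* = 68/(6 + 9·0.296296) = 7.8462 and q_2* = 0.296296·7.8462 = 2.3248.
Expenditure on q_2: 9·2.3248 = 20.9231; share = 0.3077.

share on q_2 = 0.3077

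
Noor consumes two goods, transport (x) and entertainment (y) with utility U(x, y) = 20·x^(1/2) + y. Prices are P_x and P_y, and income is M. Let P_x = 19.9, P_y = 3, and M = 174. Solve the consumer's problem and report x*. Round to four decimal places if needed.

x* = 2.2727

Utility is quasi-linear in y; the FOC for x is 10/√x = P_x/P_y.
Thus x* = (10·P_y/P_x)² — independent of M — with the rest of income spent on y.
Plugging in: x* = (10·3/19.9)² = 2.2727.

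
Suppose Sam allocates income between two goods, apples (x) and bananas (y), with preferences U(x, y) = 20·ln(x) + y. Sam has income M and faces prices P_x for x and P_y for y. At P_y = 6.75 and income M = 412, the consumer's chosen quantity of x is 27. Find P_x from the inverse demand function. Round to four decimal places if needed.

MU_x = 20/x, MU_y = 1. Tangency: 20/x = P_x/P_y.
So x*(P_x,P_y) = 20·P_y/P_x, independent of income; and y* = (M − 20·P_y)/P_y.
Set x* = 27 in the demand function and solve for P_x: P_x = 5.

P_x = 5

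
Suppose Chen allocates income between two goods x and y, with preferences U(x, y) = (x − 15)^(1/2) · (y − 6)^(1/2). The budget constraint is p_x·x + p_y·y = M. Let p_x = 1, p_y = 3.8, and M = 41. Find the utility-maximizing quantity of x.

This is Cobb-Douglas in (x−15, y−6): tangency gives 0.5·p_y·(y−6) = 0.5·p_x·(x−15).
Substituting into the budget: x* = 15 + 0.5·(M − 15·p_x − 6·p_y)/p_x, and y* = 6 + 0.5·(…)/p_y.
Discretionary income = 41 − 15·1 − 6·3.8 = 3.2; x* = 15 + 0.5·3.2/1 = 16.6.

x* = 16.6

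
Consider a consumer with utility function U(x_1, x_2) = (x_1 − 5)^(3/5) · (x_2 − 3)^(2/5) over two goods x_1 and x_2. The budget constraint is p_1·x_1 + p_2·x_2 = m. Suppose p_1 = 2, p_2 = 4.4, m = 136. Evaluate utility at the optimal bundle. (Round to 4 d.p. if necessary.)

V = 20.9906

MRS = (3/2)·(x_2−3)/(x_1−5). Tangency with p_1/p_2 gives x_2−3 = (2/3)·(p_1/p_2)·(x_1−5).
After buying the subsistence bundle (5, 3), a share 0.6 of the remaining income goes to x_1: x_1* = 5 + 0.6·(m − 5p_1 − 3p_2)/p_1.
Discretionary income = 136 − 5·2 − 3·4.4 = 112.8; x_1* = 5 + 0.6·112.8/2 = 38.84; x_2* = 3 + 0.4·112.8/4.4 = 13.2545.
Utility at the optimum: U(38.84, 13.2545) = 20.9906.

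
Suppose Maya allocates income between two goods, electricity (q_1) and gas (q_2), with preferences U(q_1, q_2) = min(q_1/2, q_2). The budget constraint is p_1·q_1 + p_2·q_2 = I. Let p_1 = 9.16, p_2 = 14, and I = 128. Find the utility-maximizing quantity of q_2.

q_2* = 3.9604

Leontief preferences: the optimum is at the kink where q_1/2 = q_2/1, i.e. q_2 = (1/2)·q_1.
Budget: p_1·q_1 + p_2·(1/2)·q_1 = I, so (2·p_1 + p_2)·q_1 = 2·I.
Demand: q_1*(p_1,p_2,I) = 2·I/(2·p_1 + p_2), q_2* = I/(2·p_1 + p_2).
Here 2·9.16 + 14 = 32.32, giving q_2* = 3.9604.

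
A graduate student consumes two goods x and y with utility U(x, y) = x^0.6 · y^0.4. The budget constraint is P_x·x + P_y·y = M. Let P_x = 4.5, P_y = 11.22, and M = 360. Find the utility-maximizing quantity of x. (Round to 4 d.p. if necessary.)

x* = 48

Tangency: MRS = (3/2)·y/x = P_x/P_y.
Rearranging, P_y·y = (2/3)·P_x·x. Substituting into the budget gives P_x·x·(1 + (2/3)) = M.
Demand: x*(P_x,P_y,M) = 0.6·M/P_x and y* = 0.4·M/P_y.
At P_x=4.5, P_y=11.22, M=360: x* = 0.6·360/4.5 = 48.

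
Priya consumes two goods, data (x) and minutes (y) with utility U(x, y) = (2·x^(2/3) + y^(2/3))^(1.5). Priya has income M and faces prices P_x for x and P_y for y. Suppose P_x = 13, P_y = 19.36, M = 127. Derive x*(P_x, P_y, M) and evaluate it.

From the CES first-order condition, 2·(y/x)^(1/3) = P_x/P_y.
Hence y/x = ((1/2)·P_x/P_y)^(1/(1/3)), i.e. raised to the 3 power.
Substitute y = (y/x)·x into the budget: x* = M/(P_x + P_y·(y/x)).
Numerically y/x = 0.037846, so x* = 127/(13 + 19.36·0.037846) = 9.248.

x* = 9.248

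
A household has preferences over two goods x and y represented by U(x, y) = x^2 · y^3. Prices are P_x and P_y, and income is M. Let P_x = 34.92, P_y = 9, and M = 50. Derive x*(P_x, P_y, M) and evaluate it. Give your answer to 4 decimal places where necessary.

MU_x/MU_y = (2·y)/(3·x); tangency sets this equal to P_x/P_y.
So 2·P_y·y = 3·P_x·x; combined with the budget, a share 0.4 of income goes to x.
Demand: x*(P_x,P_y,M) = 0.4·M/P_x and y* = 0.6·M/P_y.
At P_x=34.92, P_y=9, M=50: x* = 0.4·50/34.92 = 0.5727.

x* = 0.5727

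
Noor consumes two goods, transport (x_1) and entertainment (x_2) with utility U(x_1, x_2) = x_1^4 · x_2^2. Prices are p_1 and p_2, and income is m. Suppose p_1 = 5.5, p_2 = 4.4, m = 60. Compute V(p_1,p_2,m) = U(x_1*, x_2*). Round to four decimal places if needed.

Tangency: MRS = 2·x_2/x_1 = p_1/p_2.
So 4·p_2·x_2 = 2·p_1·x_1; combined with the budget, a share 2/3 of income goes to x_1.
Demand: x_1*(p_1,p_2,m) = 2/3·m/p_1 and x_2* = 1/3·m/p_2.
At p_1=5.5, p_2=4.4, m=60: x_1* = 2/3·60/5.5 = 7.2727, x_2* = 4.5455.
Utility at the optimum: U(7.2727, 4.5455) = 57802.1304.

V = 57802.1304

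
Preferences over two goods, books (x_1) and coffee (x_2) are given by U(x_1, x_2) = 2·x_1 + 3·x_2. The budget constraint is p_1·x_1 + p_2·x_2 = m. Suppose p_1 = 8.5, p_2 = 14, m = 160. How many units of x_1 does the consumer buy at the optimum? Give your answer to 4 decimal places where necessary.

x_1 gives more utility per dollar, so spend all income on x_1: x_1* = m/p_1, x_2* = 0.
Numerically: x_1* = 18.8235, x_2* = 0.

x_1* = 18.8235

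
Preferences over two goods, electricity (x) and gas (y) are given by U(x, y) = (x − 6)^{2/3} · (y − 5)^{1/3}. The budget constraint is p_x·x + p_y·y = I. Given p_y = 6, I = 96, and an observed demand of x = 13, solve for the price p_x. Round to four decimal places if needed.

p_x = 4

This is Cobb-Douglas in (x−6, y−5): tangency gives 2/3·p_y·(y−5) = 1/3·p_x·(x−6).
Substituting into the budget: x* = 6 + 2/3·(I − 6·p_x − 5·p_y)/p_x, and y* = 5 + 1/3·(…)/p_y.
Set x* = 13 in the demand function and solve for p_x: p_x = 4.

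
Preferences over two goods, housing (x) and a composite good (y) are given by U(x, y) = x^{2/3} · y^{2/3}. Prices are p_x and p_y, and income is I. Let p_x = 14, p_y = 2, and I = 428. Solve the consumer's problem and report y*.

MU_x/MU_y = (2/3·y)/(2/3·x); tangency sets this equal to p_x/p_y.
Rearranging, p_y·y = p_x·x. Substituting into the budget gives p_x·x·(1 + 1) = I.
Demand: x*(p_x,p_y,I) = 0.5·I/p_x and y* = 0.5·I/p_y.
At p_x=14, p_y=2, I=428: y* = 0.5·428/2 = 107.

y* = 107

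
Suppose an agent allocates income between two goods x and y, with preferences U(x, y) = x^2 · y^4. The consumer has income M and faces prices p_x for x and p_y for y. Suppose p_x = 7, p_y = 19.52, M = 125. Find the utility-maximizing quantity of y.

The MRS is (1/2)·y/x. Set MRS = p_x/p_y.
Rearranging, p_y·y = 2·p_x·x. Substituting into the budget gives p_x·x·(1 + 2) = M.
Demand: x*(p_x,p_y,M) = 1/3·M/p_x and y* = 2/3·M/p_y.
At p_x=7, p_y=19.52, M=125: y* = 2/3·125/19.52 = 4.2691.

y* = 4.2691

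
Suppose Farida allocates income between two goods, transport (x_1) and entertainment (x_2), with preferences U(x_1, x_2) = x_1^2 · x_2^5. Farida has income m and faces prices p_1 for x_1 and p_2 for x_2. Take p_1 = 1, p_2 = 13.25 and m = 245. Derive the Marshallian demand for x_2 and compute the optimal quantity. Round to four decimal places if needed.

x_2* = 13.2075

Tangency: MRS = (2/5)·x_2/x_1 = p_1/p_2.
So 2·p_2·x_2 = 5·p_1·x_1; combined with the budget, a share 2/7 of income goes to x_1.
Demand: x_1*(p_1,p_2,m) = 2/7·m/p_1 and x_2* = 5/7·m/p_2.
At p_1=1, p_2=13.25, m=245: x_2* = 5/7·245/13.25 = 13.2075.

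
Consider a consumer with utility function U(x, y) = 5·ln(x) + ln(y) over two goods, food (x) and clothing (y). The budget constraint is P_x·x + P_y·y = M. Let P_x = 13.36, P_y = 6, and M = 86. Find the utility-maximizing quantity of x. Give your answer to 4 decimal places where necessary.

x* = 5.3643

The MRS is 5·y/x. Set MRS = P_x/P_y.
Rearranging, P_y·y = (1/5)·P_x·x. Substituting into the budget gives P_x·x·(1 + (1/5)) = M.
Demand: x*(P_x,P_y,M) = 5/6·M/P_x and y* = 1/6·M/P_y.
At P_x=13.36, P_y=6, M=86: x* = 5/6·86/13.36 = 5.3643.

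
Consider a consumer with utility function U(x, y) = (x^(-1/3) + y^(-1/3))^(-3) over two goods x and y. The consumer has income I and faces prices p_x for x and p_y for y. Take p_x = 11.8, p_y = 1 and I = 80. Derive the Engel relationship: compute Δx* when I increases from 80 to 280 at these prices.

Numerically y/x = 6.366658, so x* = 80/(11.8 + 1·6.366658) = 4.4037.
At I' = 280: x* = 15.4129. Change: 15.4129 − 4.4037 = 11.0092.

Δx* = 11.0092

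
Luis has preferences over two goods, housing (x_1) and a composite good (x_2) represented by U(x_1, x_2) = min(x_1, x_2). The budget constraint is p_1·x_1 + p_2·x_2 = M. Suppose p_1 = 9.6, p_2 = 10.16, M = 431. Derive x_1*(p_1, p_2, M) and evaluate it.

x_1* = 21.8117

Leontief preferences: the optimum is at the kink where x_1/1 = x_2/1, i.e. x_2 = x_1.
Budget: p_1·x_1 + p_2·x_1 = M, so (p_1 + p_2)·x_1 = M.
Demand: x_1*(p_1,p_2,M) = M/(p_1 + p_2), x_2* = M/(p_1 + p_2).
Here 9.6 + 10.16 = 19.76, giving x_1* = 21.8117.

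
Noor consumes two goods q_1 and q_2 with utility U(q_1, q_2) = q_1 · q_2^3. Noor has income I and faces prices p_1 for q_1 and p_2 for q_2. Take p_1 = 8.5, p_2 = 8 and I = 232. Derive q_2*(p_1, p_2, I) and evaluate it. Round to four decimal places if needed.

Tangency: MRS = (1/3)·q_2/q_1 = p_1/p_2.
Rearranging, p_2·q_2 = 3·p_1·q_1. Substituting into the budget gives p_1·q_1·(1 + 3) = I.
Demand: q_1*(p_1,p_2,I) = 0.25·I/p_1 and q_2* = 0.75·I/p_2.
At p_1=8.5, p_2=8, I=232: q_2* = 0.75·232/8 = 21.75.

q_2* = 21.75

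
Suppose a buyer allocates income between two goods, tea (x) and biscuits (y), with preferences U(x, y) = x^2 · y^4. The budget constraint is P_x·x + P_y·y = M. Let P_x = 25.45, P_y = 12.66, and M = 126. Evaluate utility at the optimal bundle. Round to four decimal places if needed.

V = 5278.4368

The MRS is (1/2)·y/x. Set MRS = P_x/P_y.
Rearranging, P_y·y = 2·P_x·x. Substituting into the budget gives P_x·x·(1 + 2) = M.
Demand: x*(P_x,P_y,M) = 1/3·M/P_x and y* = 2/3·M/P_y.
At P_x=25.45, P_y=12.66, M=126: x* = 1/3·126/25.45 = 1.6503, y* = 6.6351.
Utility at the optimum: U(1.6503, 6.6351) = 5278.4368.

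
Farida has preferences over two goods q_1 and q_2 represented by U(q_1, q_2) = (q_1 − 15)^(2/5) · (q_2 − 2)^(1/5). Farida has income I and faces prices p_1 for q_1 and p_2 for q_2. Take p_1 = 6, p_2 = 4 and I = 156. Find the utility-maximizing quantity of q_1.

q_1* = 21.4444

MRS = 2·(q_2−2)/(q_1−15). Tangency with p_1/p_2 gives q_2−2 = (1/2)·(p_1/p_2)·(q_1−15).
After buying the subsistence bundle (15, 2), a share 2/3 of the remaining income goes to q_1: q_1* = 15 + 2/3·(I − 15p_1 − 2p_2)/p_1.
Discretionary income = 156 − 15·6 − 2·4 = 58; q_1* = 15 + 2/3·58/6 = 21.4444.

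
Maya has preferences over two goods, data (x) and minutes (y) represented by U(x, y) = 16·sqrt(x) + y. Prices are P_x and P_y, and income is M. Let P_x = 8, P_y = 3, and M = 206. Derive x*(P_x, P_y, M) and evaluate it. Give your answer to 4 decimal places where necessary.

x* = 9

Set MRS = P_x/P_y: 8·x^(−1/2) = P_x/P_y.
Thus x* = (8·P_y/P_x)² — independent of M — with the rest of income spent on y.
Plugging in: x* = (8·3/8)² = 9.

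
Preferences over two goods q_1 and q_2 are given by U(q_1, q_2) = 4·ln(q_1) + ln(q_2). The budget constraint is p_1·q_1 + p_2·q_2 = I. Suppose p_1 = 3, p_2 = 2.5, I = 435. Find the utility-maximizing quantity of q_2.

Tangency: MRS = 4·q_2/q_1 = p_1/p_2.
So 4·p_2·q_2 = p_1·q_1; combined with the budget, a share 0.8 of income goes to q_1.
Demand: q_1*(p_1,p_2,I) = 0.8·I/p_1 and q_2* = 0.2·I/p_2.
At p_1=3, p_2=2.5, I=435: q_2* = 0.2·435/2.5 = 34.8.

q_2* = 34.8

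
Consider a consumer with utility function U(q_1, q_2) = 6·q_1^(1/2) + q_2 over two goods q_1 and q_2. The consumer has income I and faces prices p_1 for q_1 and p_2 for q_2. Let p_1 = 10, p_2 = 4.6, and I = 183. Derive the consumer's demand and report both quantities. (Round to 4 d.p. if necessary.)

Thus q_1* = (3·p_2/p_1)² — independent of I — with the rest of income spent on q_2.
Plugging in: q_1* = (3·4.6/10)² = 1.9044, q_2* = 35.6426.

q_1* = 1.9044, q_2* = 35.6426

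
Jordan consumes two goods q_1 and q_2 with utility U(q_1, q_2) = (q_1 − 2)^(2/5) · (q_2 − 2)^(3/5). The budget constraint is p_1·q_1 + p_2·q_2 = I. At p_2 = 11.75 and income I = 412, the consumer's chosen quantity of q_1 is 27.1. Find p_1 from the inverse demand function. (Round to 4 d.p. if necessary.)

Let q_1' = q_1−2, q_2' = q_2−2. MRS = (2/3)·q_2'/q_1' = p_1/p_2.
After buying the subsistence bundle (2, 2), a share 0.4 of the remaining income goes to q_1: q_1* = 2 + 0.4·(I − 2p_1 − 2p_2)/p_1.
Set q_1* = 27.1 in the demand function and solve for p_1: p_1 = 6.

p_1 = 6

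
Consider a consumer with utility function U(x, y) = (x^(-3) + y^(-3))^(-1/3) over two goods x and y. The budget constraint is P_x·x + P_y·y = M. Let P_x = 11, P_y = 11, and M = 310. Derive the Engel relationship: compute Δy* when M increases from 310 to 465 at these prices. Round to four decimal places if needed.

Δy* = 7.0455

From the CES first-order condition, (y/x)^(4) = P_x/P_y.
Solve for the ratio: y/x = [P_x/P_y]^(0.25).
With the ratio pinned down, the budget gives x* = M/(P_x + P_y·(y/x)) and y* = (y/x)·x*.
Numerically y/x = 1, so x* = 310/(11 + 11·1) = 14.0909 and y* = 1·14.0909 = 14.0909.
At M' = 465: y* = 21.1364. Change: 21.1364 − 14.0909 = 7.0455.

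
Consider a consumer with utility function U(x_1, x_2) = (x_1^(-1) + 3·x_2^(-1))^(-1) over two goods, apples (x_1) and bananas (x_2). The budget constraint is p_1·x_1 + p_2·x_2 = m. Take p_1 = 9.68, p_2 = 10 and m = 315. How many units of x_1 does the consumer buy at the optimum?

MU_x_1 ∝ x_1^(-2), MU_x_2 ∝ 3·x_2^(-2), so MRS = (1/3)·(x_2/x_1)^(2) = p_1/p_2.
Solve for the ratio: x_2/x_1 = [3·p_1/p_2]^(0.5).
Substitute x_2 = (x_2/x_1)·x_1 into the budget: x_1* = m/(p_1 + p_2·(x_2/x_1)).
Numerically x_2/x_1 = 1.704113, so x_1* = 315/(9.68 + 10·1.704113) = 11.7884.

x_1* = 11.7884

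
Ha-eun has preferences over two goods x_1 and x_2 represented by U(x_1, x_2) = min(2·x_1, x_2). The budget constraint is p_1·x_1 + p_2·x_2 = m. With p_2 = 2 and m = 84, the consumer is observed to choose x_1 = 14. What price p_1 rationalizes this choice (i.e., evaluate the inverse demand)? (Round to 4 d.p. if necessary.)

p_1 = 2

Leontief preferences: the optimum is at the kink where x_1/1 = x_2/2, i.e. x_2 = 2·x_1.
Budget: p_1·x_1 + p_2·2·x_1 = m, so (p_1 + 2·p_2)·x_1 = m.
Demand: x_1*(p_1,p_2,m) = m/(p_1 + 2·p_2), x_2* = 2·m/(p_1 + 2·p_2).
Set x_1* = 14 in the demand function and solve for p_1: p_1 = 2.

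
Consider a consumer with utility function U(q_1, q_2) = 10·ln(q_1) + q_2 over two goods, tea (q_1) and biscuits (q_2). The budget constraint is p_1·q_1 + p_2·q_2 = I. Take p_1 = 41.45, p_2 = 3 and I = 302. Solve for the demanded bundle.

q_1* = 0.7238, q_2* = 90.6667

So q_1*(p_1,p_2) = 10·p_2/p_1, independent of income; and q_2* = (I − 10·p_2)/p_2.
At the given prices: q_1* = 10·3/41.45 = 0.7238, and q_2* = 90.6667.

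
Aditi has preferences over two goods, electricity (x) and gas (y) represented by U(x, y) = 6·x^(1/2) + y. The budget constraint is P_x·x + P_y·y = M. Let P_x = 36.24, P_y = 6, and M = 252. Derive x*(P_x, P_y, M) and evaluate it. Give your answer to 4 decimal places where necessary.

Set MRS = P_x/P_y: 3·x^(−1/2) = P_x/P_y.
Solve: √x = 3·P_y/P_x, so x*(P_x,P_y) = (3·P_y/P_x)², and y* = (M − P_x·x*)/P_y.
Plugging in: x* = (3·6/36.24)² = 0.2467.

x* = 0.2467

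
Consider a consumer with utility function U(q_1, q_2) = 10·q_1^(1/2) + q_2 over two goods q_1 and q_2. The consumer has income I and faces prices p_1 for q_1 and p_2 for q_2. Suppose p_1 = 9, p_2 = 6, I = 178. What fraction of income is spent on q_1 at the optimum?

share on q_1 = 0.5618

MU_q_1 = 5/√q_1, MU_q_2 = 1. Tangency: 5/√q_1 = p_1/p_2.
Thus q_1* = (5·p_2/p_1)² — independent of I — with the rest of income spent on q_2.
Plugging in: q_1* = (5·6/9)² = 11.1111, q_2* = 13.
Expenditure on q_1: 9·11.1111 = 100; share = 0.5618.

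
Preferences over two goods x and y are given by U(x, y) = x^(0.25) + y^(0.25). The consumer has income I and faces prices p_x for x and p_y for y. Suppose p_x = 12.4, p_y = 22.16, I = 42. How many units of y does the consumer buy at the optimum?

MRS = MU_x/MU_y = (y/x)^(0.75). Set equal to p_x/p_y.
Hence y/x = (p_x/p_y)^(1/(0.75)), i.e. raised to the 4/3 power.
Substitute y = (y/x)·x into the budget: x* = I/(p_x + p_y·(y/x)).
Numerically y/x = 0.461108, so x* = 42/(12.4 + 22.16·0.461108) = 1.8569 and y* = 0.461108·1.8569 = 0.8562.

y* = 0.8562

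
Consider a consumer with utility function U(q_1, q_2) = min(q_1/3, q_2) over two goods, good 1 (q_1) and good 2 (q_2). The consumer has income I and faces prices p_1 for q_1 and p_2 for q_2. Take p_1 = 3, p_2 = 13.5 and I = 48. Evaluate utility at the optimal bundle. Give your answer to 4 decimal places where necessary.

V = 2.1333

Demand: q_1*(p_1,p_2,I) = 3·I/(3·p_1 + p_2), q_2* = I/(3·p_1 + p_2).
Here 3·3 + 13.5 = 22.5, giving q_1* = 6.4 and q_2* = 2.1333.
Utility at the optimum: U(6.4, 2.1333) = 2.1333.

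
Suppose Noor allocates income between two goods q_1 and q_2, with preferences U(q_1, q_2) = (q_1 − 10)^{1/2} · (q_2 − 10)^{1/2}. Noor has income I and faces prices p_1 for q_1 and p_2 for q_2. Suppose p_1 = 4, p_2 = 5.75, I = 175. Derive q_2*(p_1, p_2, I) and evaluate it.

After buying the subsistence bundle (10, 10), a share 0.5 of the remaining income goes to q_1: q_1* = 10 + 0.5·(I − 10p_1 − 10p_2)/p_1.
Discretionary income = 175 − 10·4 − 10·5.75 = 77.5; q_2* = 10 + 0.5·77.5/5.75 = 16.7391.

q_2* = 16.7391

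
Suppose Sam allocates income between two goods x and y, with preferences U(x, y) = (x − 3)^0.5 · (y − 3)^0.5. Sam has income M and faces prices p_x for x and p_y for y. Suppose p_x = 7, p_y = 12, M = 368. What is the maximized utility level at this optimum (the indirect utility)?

V = 16.9664

MRS = (y−3)/(x−3). Tangency with p_x/p_y gives y−3 = (p_x/p_y)·(x−3).
Substituting into the budget: x* = 3 + 0.5·(M − 3·p_x − 3·p_y)/p_x, and y* = 3 + 0.5·(…)/p_y.
Discretionary income = 368 − 3·7 − 3·12 = 311; x* = 3 + 0.5·311/7 = 25.2143; y* = 3 + 0.5·311/12 = 15.9583.
Utility at the optimum: U(25.2143, 15.9583) = 16.9664.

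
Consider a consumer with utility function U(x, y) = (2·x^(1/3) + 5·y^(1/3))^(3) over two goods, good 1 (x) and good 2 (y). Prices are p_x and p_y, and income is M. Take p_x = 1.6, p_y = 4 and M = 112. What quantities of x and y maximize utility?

From the CES first-order condition, (2/5)·(y/x)^(2/3) = p_x/p_y.
Solve for the ratio: y/x = [(5/2)·p_x/p_y]^(1.5).
Substitute y = (y/x)·x into the budget: x* = M/(p_x + p_y·(y/x)).
Numerically y/x = 1, so x* = 112/(1.6 + 4·1) = 20 and y* = 1·20 = 20.

x* = 20, y* = 20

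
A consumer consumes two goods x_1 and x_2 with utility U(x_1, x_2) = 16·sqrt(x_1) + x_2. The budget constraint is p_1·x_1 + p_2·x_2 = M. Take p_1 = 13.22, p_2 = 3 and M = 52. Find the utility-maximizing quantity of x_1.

MU_x_1 = 8/√x_1, MU_x_2 = 1. Tangency: 8/√x_1 = p_1/p_2.
Thus x_1* = (8·p_2/p_1)² — independent of M — with the rest of income spent on x_2.
Plugging in: x_1* = (8·3/13.22)² = 3.2958.

x_1* = 3.2958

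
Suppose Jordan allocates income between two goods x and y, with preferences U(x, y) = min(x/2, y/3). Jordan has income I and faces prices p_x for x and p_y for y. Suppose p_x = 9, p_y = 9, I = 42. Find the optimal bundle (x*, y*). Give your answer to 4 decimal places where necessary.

With perfect complements, no substitution: consume in ratio x:y = 2:3.
Budget: p_x·x + p_y·(3/2)·x = I, so (2·p_x + 3·p_y)·x = 2·I.
Demand: x*(p_x,p_y,I) = 2·I/(2·p_x + 3·p_y), y* = 3·I/(2·p_x + 3·p_y).
Here 2·9 + 3·9 = 45, giving x* = 1.8667 and y* = 2.8.

x* = 1.8667, y* = 2.8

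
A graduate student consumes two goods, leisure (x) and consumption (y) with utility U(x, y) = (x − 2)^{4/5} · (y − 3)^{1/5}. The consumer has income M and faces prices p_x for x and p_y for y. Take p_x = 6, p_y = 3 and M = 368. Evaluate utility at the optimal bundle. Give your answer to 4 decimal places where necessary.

V = 40.2775

This is Cobb-Douglas in (x−2, y−3): tangency gives 0.8·p_y·(y−3) = 0.2·p_x·(x−2).
Substituting into the budget: x* = 2 + 0.8·(M − 2·p_x − 3·p_y)/p_x, and y* = 3 + 0.2·(…)/p_y.
Discretionary income = 368 − 2·6 − 3·3 = 347; x* = 2 + 0.8·347/6 = 48.2667; y* = 3 + 0.2·347/3 = 26.1333.
Utility at the optimum: U(48.2667, 26.1333) = 40.2775.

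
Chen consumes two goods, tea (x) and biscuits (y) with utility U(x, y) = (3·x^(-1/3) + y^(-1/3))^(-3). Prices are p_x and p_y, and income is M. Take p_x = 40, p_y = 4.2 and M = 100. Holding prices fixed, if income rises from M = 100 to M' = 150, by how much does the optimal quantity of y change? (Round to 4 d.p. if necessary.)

Δy* = 2.3788

MU_x ∝ 3·x^(-4/3), MU_y ∝ y^(-4/3), so MRS = 3·(y/x)^(4/3) = p_x/p_y.
Hence y/x = ((1/3)·p_x/p_y)^(1/(4/3)), i.e. raised to the 0.75 power.
Substitute y = (y/x)·x into the budget: x* = M/(p_x + p_y·(y/x)).
Numerically y/x = 2.378302, so x* = 100/(40 + 4.2·2.378302) = 2.0004 and y* = 2.378302·2.0004 = 4.7577.
At M' = 150: y* = 7.1365. Change: 7.1365 − 4.7577 = 2.3788.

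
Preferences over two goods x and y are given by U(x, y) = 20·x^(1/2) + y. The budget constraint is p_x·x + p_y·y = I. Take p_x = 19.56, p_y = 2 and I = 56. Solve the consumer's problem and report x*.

x* = 1.0455

Utility is quasi-linear in y; the FOC for x is 10/√x = p_x/p_y.
Solve: √x = 10·p_y/p_x, so x*(p_x,p_y) = (10·p_y/p_x)², and y* = (I − p_x·x*)/p_y.
Plugging in: x* = (10·2/19.56)² = 1.0455.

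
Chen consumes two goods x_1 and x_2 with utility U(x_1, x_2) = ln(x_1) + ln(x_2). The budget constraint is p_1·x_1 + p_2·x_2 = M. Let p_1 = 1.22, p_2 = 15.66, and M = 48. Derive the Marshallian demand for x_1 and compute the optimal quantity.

The MRS is x_2/x_1. Set MRS = p_1/p_2.
So p_2·x_2 = p_1·x_1; combined with the budget, a share 0.5 of income goes to x_1.
Demand: x_1*(p_1,p_2,M) = 0.5·M/p_1 and x_2* = 0.5·M/p_2.
At p_1=1.22, p_2=15.66, M=48: x_1* = 0.5·48/1.22 = 19.6721.

x_1* = 19.6721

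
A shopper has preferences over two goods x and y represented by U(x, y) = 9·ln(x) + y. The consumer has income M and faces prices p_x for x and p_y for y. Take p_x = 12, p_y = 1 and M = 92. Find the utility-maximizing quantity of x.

So x*(p_x,p_y) = 9·p_y/p_x, independent of income; and y* = (M − 9·p_y)/p_y.
At the given prices: x* = 9·1/12 = 0.75.

x* = 0.75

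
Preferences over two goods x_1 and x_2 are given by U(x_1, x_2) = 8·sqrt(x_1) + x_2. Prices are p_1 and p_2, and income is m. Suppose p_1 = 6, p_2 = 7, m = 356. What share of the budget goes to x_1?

Utility is quasi-linear in x_2; the FOC for x_1 is 4/√x_1 = p_1/p_2.
Thus x_1* = (4·p_2/p_1)² — independent of m — with the rest of income spent on x_2.
Plugging in: x_1* = (4·7/6)² = 21.7778, x_2* = 32.1905.
Expenditure on x_1: 6·21.7778 = 130.6667; share = 0.367.

share on x_1 = 0.367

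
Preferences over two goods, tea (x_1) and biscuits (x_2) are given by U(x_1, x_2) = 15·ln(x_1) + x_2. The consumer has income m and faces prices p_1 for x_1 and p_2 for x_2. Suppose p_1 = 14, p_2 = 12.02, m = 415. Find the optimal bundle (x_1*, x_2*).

Set MRS = p_1/p_2: (15/x_1)/1 = p_1/p_2.
So x_1*(p_1,p_2) = 15·p_2/p_1, independent of income; and x_2* = (m − 15·p_2)/p_2.
At the given prices: x_1* = 15·12.02/14 = 12.8786, and x_2* = 19.5258.

x_1* = 12.8786, x_2* = 19.5258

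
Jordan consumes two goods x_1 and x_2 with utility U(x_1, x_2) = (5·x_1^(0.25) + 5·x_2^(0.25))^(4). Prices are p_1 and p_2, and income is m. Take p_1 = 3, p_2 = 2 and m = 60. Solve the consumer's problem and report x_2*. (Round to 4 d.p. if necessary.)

MU_x_1 ∝ 5·x_1^(-0.75), MU_x_2 ∝ 5·x_2^(-0.75), so MRS = (x_2/x_1)^(0.75) = p_1/p_2.
Solve for the ratio: x_2/x_1 = [p_1/p_2]^(4/3).
Substitute x_2 = (x_2/x_1)·x_1 into the budget: x_1* = m/(p_1 + p_2·(x_2/x_1)).
Numerically x_2/x_1 = 1.717071, so x_1* = 60/(3 + 2·1.717071) = 9.3253 and x_2* = 1.717071·9.3253 = 16.0121.

x_2* = 16.0121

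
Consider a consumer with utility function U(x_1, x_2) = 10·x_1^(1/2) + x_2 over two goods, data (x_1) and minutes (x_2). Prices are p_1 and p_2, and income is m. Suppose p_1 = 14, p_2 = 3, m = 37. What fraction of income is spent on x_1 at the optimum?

MU_x_1 = 5/√x_1, MU_x_2 = 1. Tangency: 5/√x_1 = p_1/p_2.
Solve: √x_1 = 5·p_2/p_1, so x_1*(p_1,p_2) = (5·p_2/p_1)², and x_2* = (m − p_1·x_1*)/p_2.
Plugging in: x_1* = (5·3/14)² = 1.148, x_2* = 6.9762.
Expenditure on x_1: 14·1.148 = 16.0714; share = 0.4344.

share on x_1 = 0.4344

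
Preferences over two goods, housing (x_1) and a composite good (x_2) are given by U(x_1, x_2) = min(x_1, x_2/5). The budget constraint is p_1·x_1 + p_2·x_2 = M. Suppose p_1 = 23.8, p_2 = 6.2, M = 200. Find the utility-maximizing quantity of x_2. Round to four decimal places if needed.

Leontief preferences: the optimum is at the kink where x_1/1 = x_2/5, i.e. x_2 = 5·x_1.
Budget: p_1·x_1 + p_2·5·x_1 = M, so (p_1 + 5·p_2)·x_1 = M.
Demand: x_1*(p_1,p_2,M) = M/(p_1 + 5·p_2), x_2* = 5·M/(p_1 + 5·p_2).
Here 23.8 + 5·6.2 = 54.8, giving x_2* = 18.2482.

x_2* = 18.2482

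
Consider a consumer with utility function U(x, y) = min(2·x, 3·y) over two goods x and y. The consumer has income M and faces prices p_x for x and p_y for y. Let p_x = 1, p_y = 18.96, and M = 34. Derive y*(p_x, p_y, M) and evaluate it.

Leontief preferences: the optimum is at the kink where x/3 = y/2, i.e. y = (2/3)·x.
Budget: p_x·x + p_y·(2/3)·x = M, so (3·p_x + 2·p_y)·x = 3·M.
Demand: x*(p_x,p_y,M) = 3·M/(3·p_x + 2·p_y), y* = 2·M/(3·p_x + 2·p_y).
Here 3·1 + 2·18.96 = 40.92, giving y* = 1.6618.

y* = 1.6618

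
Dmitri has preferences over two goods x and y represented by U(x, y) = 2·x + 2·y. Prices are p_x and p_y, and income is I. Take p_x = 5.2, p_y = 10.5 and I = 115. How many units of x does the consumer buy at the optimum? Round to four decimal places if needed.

Perfect substitutes: compare marginal utility per dollar. 2/p_x vs 2/p_y → 0.3846 vs 0.1905.
x gives more utility per dollar, so spend all income on x: x* = I/p_x, y* = 0.
Numerically: x* = 22.1154, y* = 0.

x* = 22.1154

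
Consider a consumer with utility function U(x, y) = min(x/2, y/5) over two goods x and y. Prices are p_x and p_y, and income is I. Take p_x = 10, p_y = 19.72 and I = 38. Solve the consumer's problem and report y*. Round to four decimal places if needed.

y* = 1.602

Leontief preferences: the optimum is at the kink where x/2 = y/5, i.e. y = (5/2)·x.
Budget: p_x·x + p_y·(5/2)·x = I, so (2·p_x + 5·p_y)·x = 2·I.
Demand: x*(p_x,p_y,I) = 2·I/(2·p_x + 5·p_y), y* = 5·I/(2·p_x + 5·p_y).
Here 2·10 + 5·19.72 = 118.6, giving y* = 1.602.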